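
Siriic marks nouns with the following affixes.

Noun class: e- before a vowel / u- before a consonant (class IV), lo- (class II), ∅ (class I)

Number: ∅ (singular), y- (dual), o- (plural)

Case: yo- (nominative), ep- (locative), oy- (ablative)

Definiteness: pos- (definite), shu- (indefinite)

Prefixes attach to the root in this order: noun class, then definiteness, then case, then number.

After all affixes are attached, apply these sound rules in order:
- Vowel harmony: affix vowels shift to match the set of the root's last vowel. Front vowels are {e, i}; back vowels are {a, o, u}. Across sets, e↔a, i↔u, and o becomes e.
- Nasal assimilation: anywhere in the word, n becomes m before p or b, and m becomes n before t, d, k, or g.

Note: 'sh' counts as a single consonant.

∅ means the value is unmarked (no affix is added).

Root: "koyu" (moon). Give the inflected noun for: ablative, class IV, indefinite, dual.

Attach noun class class IV u- (before consonant 'k') → ukoyu.
Attach definiteness indefinite shu- → shuukoyu.
Attach case ablative oy- → oyshuukoyu.
Attach number dual y- → yoyshuukoyu.
Vowel harmony: no change.
Nasal assimilation: no change.

yoyshuukoyu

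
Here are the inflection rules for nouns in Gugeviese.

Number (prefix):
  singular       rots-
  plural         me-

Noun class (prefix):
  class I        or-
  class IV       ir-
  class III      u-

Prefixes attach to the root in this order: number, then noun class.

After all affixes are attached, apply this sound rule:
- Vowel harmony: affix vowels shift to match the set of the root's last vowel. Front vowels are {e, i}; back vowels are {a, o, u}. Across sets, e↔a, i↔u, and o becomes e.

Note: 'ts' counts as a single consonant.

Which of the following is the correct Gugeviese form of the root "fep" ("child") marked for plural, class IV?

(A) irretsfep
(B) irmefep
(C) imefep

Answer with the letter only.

Attach number plural me- → mefep.
Attach noun class class IV ir- → irmefep.
Vowel harmony: no change.
So the correct form is irmefep, option (B).
(A) irretsfep is wrong: it uses singular instead of plural for number.
(C) imefep is wrong: it uses class III instead of class IV for noun class.

B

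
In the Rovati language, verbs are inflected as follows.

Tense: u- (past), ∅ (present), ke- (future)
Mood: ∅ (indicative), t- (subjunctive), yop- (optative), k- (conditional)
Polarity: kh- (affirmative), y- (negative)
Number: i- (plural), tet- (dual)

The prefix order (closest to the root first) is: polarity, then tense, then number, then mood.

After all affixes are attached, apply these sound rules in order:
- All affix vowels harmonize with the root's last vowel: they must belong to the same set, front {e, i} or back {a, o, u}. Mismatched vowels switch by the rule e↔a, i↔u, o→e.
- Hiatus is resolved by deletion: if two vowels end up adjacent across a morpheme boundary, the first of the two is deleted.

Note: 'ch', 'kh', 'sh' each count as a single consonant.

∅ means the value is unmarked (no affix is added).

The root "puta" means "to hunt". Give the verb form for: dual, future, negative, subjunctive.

ttatkayputa

Attach polarity negative y- → yputa.
Attach tense future ke- → keyputa.
Attach number dual tet- → tetkeyputa.
Attach mood subjunctive t- → ttetkeyputa.
Apply vowel harmony: ttetkeyputa → ttatkayputa.
Vowel deletion: no change.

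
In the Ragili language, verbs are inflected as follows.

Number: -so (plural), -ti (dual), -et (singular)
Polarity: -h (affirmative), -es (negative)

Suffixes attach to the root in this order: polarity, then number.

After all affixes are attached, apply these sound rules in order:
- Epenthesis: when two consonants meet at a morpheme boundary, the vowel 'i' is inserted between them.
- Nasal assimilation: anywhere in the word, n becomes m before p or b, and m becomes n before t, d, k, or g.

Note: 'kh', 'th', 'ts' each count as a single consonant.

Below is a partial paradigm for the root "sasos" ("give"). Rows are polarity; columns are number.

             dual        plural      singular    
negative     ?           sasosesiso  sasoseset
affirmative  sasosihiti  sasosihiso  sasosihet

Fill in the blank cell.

sasosesiti

Attach polarity negative -es → sasoses.
Attach number dual -ti → sasosesti.
Apply epenthesis: sasosesti → sasosesiti.
Nasal assimilation: no change.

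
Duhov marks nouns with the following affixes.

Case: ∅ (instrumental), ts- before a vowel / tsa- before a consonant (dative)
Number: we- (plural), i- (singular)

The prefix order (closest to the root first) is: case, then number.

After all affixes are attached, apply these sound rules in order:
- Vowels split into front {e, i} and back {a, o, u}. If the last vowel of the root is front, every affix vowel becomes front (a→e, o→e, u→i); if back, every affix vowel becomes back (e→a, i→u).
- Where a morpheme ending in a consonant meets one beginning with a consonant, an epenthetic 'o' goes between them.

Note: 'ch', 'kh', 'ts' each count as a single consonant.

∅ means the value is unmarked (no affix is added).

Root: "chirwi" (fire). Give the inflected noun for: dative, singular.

itsechirwi

Attach case dative tsa- (before consonant 'ch') → tsachirwi.
Attach number singular i- → itsachirwi.
Apply vowel harmony: itsachirwi → itsechirwi.
Epenthesis: no change.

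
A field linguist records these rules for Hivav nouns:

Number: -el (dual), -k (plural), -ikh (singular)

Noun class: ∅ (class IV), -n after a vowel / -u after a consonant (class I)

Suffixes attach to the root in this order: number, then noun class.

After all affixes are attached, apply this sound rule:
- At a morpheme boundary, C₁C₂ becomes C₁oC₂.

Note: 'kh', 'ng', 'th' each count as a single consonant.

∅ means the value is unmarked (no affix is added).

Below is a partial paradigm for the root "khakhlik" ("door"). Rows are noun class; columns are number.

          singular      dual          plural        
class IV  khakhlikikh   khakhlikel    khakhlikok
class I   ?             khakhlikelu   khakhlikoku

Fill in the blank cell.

Attach number singular -ikh → khakhlikikh.
Attach noun class class I -u (after consonant 'kh') → khakhlikikhu.
Epenthesis: no change.

khakhlikikhu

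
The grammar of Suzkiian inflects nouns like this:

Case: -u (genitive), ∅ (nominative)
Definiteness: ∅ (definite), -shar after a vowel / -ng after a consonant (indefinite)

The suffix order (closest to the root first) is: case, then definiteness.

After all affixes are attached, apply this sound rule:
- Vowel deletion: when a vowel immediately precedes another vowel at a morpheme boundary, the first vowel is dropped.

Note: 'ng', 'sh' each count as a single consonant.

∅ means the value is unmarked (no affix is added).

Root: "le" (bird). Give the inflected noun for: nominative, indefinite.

case = nominative: zero marking, form stays le.
Attach definiteness indefinite -shar (after vowel 'e') → leshar.
Vowel deletion: no change.

leshar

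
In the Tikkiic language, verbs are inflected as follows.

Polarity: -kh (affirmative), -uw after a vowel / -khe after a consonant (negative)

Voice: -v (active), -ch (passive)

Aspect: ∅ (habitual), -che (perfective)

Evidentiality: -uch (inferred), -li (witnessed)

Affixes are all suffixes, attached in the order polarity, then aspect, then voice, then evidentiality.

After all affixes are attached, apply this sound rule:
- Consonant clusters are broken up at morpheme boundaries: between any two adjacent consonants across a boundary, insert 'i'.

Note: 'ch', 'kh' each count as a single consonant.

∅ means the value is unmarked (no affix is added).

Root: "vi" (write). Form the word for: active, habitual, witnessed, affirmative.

Attach polarity affirmative -kh → vikh.
aspect = habitual: zero marking, form stays vikh.
Attach voice active -v → vikhv.
Attach evidentiality witnessed -li → vikhvli.
Apply epenthesis: vikhvli → vikhivili.

vikhivili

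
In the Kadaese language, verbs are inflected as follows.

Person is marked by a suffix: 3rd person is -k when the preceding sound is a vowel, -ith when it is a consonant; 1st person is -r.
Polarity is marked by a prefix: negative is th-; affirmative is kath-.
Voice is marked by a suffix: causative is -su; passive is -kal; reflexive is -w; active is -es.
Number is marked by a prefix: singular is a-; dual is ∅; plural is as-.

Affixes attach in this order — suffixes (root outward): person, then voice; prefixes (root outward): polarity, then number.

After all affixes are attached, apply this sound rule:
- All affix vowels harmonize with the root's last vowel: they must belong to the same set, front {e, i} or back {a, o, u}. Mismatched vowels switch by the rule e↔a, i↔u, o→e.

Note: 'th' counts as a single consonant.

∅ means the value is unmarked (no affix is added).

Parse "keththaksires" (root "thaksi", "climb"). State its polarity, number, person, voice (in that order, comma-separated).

Segment: kath-thaksi-r-es.
polarity: kath- → affirmative.
number: ∅ → dual.
person: -r → 1st person.
voice: -es → active.

affirmative, dual, 1st person, active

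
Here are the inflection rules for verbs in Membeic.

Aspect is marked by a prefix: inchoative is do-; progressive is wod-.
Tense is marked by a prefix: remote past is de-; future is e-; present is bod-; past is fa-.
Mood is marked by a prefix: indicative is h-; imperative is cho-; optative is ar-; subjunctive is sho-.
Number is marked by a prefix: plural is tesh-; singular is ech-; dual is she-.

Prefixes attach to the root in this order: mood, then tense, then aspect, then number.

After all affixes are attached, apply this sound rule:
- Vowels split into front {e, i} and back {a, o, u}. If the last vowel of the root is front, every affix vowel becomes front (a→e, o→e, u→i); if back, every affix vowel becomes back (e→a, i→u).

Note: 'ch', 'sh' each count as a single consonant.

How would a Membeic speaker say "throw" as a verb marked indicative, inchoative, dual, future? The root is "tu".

shadoahtu

Attach mood indicative h- → htu.
Attach tense future e- → ehtu.
Attach aspect inchoative do- → doehtu.
Attach number dual she- → shedoehtu.
Apply vowel harmony: shedoehtu → shadoahtu.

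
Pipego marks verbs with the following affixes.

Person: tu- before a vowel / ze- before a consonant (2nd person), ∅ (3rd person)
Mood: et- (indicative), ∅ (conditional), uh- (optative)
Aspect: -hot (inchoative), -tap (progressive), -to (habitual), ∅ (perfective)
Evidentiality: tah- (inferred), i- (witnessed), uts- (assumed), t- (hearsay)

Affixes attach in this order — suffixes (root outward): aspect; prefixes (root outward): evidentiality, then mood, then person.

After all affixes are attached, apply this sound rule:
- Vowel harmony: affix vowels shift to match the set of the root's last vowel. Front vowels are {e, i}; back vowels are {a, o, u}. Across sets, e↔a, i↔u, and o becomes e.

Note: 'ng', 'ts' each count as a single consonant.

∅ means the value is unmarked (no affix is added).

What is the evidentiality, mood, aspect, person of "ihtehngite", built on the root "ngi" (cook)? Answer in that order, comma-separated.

inferred, optative, habitual, 3rd person

Segment: uh-tah-ngi-to.
evidentiality: tah- → inferred.
mood: uh- → optative.
aspect: -to → habitual.
person: ∅ → 3rd person.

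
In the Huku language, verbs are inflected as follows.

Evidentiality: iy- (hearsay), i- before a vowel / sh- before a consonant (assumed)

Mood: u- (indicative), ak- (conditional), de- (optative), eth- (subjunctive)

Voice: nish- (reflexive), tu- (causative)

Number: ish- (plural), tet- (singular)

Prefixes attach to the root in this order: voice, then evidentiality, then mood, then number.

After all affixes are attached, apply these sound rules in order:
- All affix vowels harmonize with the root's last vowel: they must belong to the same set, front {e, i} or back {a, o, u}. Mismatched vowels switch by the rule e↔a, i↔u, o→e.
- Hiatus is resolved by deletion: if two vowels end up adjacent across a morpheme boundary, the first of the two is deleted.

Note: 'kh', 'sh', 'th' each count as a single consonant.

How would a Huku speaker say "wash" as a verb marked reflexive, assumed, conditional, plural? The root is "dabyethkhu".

ushakshnushdabyethkhu

Attach voice reflexive nish- → nishdabyethkhu.
Attach evidentiality assumed sh- (before consonant 'n') → shnishdabyethkhu.
Attach mood conditional ak- → akshnishdabyethkhu.
Attach number plural ish- → ishakshnishdabyethkhu.
Apply vowel harmony: ishakshnishdabyethkhu → ushakshnushdabyethkhu.
Vowel deletion: no change.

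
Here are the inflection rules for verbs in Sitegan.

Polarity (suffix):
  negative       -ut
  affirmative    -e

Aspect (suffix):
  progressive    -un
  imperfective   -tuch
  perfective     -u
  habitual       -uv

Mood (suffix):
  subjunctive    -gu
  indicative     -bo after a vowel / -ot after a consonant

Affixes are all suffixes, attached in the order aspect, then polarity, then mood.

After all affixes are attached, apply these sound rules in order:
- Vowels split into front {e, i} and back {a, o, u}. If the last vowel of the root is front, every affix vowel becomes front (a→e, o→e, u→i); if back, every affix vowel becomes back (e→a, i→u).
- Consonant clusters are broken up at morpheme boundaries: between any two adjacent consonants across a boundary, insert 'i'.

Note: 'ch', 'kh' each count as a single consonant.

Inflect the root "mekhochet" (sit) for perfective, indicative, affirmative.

mekhochetiebe

Attach aspect perfective -u → mekhochetu.
Attach polarity affirmative -e → mekhochetue.
Attach mood indicative -bo (after vowel 'e') → mekhochetuebo.
Apply vowel harmony: mekhochetuebo → mekhochetiebe.
Epenthesis: no change.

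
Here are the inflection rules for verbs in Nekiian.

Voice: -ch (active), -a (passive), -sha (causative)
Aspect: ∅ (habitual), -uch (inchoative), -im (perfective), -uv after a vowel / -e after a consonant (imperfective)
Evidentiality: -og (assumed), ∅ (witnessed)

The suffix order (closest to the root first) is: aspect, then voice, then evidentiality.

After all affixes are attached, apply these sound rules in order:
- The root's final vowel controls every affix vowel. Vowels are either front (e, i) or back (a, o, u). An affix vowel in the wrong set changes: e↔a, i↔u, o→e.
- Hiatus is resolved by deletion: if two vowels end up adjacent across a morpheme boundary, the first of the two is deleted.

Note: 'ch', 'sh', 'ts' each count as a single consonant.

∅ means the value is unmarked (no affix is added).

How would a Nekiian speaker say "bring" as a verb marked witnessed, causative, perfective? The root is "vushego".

vushegumsha

Attach aspect perfective -im → vushegoim.
Attach voice causative -sha → vushegoimsha.
evidentiality = witnessed: zero marking, form stays vushegoimsha.
Apply vowel harmony: vushegoimsha → vushegoumsha.
Apply vowel deletion: vushegoumsha → vushegumsha.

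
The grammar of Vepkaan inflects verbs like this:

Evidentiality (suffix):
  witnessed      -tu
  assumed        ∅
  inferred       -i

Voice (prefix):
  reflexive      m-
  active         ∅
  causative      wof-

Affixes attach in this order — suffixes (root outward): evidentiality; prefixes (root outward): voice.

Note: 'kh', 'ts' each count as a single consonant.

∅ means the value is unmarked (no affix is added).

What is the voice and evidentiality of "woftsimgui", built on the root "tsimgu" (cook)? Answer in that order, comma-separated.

Segment: wof-tsimgu-i.
voice: wof- → causative.
evidentiality: -i → inferred.

causative, inferred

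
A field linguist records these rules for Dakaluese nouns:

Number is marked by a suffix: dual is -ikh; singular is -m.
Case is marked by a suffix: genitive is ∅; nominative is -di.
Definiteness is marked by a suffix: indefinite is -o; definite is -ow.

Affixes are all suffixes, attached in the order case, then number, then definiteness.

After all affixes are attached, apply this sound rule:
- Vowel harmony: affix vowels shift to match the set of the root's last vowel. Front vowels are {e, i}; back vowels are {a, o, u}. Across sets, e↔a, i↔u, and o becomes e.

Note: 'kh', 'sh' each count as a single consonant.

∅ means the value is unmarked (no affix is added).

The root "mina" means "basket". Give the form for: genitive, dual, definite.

case = genitive: zero marking, form stays mina.
Attach number dual -ikh → minaikh.
Attach definiteness definite -ow → minaikhow.
Apply vowel harmony: minaikhow → minaukhow.

minaukhow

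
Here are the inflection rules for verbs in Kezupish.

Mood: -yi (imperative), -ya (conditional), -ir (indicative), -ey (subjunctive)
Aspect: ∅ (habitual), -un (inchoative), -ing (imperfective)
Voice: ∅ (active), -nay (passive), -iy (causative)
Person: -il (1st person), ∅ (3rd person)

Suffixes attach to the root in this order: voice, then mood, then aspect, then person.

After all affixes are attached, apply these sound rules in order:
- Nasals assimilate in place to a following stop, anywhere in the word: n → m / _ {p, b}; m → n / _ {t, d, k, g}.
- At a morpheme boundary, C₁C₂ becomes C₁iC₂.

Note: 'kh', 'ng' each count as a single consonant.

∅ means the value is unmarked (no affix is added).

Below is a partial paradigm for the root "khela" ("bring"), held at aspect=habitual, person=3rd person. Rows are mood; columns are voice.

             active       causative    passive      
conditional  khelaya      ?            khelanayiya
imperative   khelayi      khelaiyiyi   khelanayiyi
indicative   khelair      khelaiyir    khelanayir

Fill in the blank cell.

Attach voice causative -iy → khelaiy.
Attach mood conditional -ya → khelaiyya.
aspect = habitual: zero marking, form stays khelaiyya.
person = 3rd person: zero marking, form stays khelaiyya.
Nasal assimilation: no change.
Apply epenthesis: khelaiyya → khelaiyiya.

khelaiyiya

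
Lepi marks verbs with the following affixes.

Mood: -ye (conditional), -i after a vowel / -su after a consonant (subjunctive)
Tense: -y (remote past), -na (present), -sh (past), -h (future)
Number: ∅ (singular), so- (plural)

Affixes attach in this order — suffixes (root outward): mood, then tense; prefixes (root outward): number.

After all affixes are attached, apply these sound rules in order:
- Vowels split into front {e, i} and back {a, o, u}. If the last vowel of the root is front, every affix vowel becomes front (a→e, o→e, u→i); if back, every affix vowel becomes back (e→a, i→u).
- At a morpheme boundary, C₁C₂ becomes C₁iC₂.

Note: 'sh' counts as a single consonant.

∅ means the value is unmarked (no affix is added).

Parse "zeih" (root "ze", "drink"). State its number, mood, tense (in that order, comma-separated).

singular, subjunctive, future

Segment: ze-i-h.
number: ∅ → singular.
mood: -i/su → subjunctive.
tense: -h → future.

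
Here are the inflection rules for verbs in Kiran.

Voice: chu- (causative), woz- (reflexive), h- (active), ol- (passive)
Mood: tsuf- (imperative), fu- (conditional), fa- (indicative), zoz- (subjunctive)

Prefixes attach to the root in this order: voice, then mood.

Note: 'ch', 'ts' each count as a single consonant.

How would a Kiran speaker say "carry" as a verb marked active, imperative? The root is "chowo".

tsufhchowo

Attach voice active h- → hchowo.
Attach mood imperative tsuf- → tsufhchowo.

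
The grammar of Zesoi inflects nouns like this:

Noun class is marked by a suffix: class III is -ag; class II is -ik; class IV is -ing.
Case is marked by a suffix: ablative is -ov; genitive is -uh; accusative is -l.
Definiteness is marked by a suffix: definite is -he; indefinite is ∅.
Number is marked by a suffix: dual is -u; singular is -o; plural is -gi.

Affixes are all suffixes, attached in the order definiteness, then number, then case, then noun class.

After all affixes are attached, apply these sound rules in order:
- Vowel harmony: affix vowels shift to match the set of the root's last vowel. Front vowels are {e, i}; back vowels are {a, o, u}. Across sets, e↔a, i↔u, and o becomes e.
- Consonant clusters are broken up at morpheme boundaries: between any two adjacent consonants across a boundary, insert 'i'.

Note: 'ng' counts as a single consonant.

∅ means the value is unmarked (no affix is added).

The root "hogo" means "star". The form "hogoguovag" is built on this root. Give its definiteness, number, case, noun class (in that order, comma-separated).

Segment: hogo-gi-ov-ag.
definiteness: ∅ → indefinite.
number: -gi → plural.
case: -ov → ablative.
noun class: -ag → class III.

indefinite, plural, ablative, class III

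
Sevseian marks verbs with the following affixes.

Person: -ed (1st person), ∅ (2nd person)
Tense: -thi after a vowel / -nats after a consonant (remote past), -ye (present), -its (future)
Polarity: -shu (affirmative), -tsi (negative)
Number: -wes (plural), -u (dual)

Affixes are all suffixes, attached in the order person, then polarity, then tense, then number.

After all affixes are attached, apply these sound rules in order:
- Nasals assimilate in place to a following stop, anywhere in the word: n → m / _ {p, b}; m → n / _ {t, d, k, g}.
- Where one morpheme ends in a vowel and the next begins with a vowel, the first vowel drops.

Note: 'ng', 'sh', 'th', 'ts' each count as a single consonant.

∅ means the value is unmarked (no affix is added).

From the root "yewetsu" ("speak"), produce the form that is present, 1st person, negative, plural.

yewetsedtsiyewes

Attach person 1st person -ed → yewetsued.
Attach polarity negative -tsi → yewetsuedtsi.
Attach tense present -ye → yewetsuedtsiye.
Attach number plural -wes → yewetsuedtsiyewes.
Nasal assimilation: no change.
Apply vowel deletion: yewetsuedtsiyewes → yewetsedtsiyewes.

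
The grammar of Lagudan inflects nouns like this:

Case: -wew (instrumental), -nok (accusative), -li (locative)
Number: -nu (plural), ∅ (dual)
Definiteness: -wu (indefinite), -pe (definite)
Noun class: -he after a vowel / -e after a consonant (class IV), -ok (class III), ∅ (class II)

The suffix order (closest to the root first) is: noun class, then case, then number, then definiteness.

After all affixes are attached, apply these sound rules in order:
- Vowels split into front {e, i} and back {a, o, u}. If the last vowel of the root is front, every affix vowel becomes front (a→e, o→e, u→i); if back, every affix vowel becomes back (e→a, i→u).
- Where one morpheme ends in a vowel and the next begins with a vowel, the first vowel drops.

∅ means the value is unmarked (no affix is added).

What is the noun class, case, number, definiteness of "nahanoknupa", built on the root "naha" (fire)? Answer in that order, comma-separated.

class II, accusative, plural, definite

Segment: naha-nok-nu-pe.
noun class: ∅ → class II.
case: -nok → accusative.
number: -nu → plural.
definiteness: -pe → definite.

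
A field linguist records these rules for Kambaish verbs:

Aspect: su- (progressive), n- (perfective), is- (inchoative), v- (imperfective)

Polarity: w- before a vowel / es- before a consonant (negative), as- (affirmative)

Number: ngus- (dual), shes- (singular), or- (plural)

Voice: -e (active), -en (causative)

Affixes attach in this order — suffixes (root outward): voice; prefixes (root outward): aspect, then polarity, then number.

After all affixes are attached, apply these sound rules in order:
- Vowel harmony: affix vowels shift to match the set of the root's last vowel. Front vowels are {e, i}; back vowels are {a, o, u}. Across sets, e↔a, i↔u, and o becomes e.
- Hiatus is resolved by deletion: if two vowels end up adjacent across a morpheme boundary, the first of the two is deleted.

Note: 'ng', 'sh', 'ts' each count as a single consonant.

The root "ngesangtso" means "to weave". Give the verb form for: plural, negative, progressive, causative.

orassungesangtsan

Attach aspect progressive su- → sungesangtso.
Attach voice causative -en → sungesangtsoen.
Attach polarity negative es- (before consonant 's') → essungesangtsoen.
Attach number plural or- → oressungesangtsoen.
Apply vowel harmony: oressungesangtsoen → orassungesangtsoan.
Apply vowel deletion: orassungesangtsoan → orassungesangtsan.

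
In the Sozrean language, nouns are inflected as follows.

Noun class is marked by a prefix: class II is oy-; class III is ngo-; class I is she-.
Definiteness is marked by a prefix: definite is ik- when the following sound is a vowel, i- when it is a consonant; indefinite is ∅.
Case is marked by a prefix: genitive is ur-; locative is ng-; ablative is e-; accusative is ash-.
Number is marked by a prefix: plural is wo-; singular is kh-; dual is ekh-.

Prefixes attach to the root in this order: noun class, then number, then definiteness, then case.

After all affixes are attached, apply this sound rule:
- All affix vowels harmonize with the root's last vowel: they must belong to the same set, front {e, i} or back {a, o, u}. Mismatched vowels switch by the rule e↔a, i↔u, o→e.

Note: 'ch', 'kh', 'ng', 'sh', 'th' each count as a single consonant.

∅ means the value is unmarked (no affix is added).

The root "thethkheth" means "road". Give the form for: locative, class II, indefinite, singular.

ngkheythethkheth

Attach noun class class II oy- → oythethkheth.
Attach number singular kh- → khoythethkheth.
definiteness = indefinite: zero marking, form stays khoythethkheth.
Attach case locative ng- → ngkhoythethkheth.
Apply vowel harmony: ngkhoythethkheth → ngkheythethkheth.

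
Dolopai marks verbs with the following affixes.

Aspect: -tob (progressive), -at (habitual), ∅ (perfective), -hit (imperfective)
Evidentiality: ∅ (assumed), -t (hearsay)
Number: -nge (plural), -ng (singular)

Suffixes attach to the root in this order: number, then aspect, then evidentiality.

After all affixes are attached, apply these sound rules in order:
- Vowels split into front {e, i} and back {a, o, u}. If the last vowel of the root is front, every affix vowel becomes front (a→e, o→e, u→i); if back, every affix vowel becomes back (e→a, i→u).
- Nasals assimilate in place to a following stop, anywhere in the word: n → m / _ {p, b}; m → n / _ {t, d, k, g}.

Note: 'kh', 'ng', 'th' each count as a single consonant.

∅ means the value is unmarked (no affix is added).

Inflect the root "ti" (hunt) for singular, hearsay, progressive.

tingtebt

Attach number singular -ng → ting.
Attach aspect progressive -tob → tingtob.
Attach evidentiality hearsay -t → tingtobt.
Apply vowel harmony: tingtobt → tingtebt.
Nasal assimilation: no change.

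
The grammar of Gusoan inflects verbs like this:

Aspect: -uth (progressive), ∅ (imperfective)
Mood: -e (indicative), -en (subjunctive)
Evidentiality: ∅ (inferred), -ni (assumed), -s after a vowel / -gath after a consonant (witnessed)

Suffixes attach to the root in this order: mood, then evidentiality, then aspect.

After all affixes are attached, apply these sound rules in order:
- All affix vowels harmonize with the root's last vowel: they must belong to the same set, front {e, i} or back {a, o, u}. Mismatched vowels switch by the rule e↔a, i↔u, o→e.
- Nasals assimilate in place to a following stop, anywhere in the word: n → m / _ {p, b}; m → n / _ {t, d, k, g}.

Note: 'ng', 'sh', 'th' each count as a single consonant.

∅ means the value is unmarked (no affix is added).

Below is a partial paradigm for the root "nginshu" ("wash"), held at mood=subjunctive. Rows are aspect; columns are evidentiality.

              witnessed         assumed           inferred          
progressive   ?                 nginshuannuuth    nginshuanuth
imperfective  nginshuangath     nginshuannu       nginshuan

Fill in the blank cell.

Attach mood subjunctive -en → nginshuen.
Attach evidentiality witnessed -gath (after consonant 'n') → nginshuengath.
Attach aspect progressive -uth → nginshuengathuth.
Apply vowel harmony: nginshuengathuth → nginshuangathuth.
Nasal assimilation: no change.

nginshuangathuth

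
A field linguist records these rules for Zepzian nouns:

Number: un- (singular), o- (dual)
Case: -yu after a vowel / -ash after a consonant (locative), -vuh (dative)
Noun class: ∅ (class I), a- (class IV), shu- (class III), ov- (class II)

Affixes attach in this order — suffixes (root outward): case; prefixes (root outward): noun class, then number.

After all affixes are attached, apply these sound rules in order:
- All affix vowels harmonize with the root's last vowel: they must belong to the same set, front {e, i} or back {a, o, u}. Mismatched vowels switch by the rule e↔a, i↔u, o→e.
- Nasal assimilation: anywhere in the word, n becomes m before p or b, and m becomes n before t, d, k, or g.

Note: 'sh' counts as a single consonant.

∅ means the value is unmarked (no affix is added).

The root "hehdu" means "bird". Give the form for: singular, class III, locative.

unshuhehduyu

Attach noun class class III shu- → shuhehdu.
Attach number singular un- → unshuhehdu.
Attach case locative -yu (after vowel 'u') → unshuhehduyu.
Vowel harmony: no change.
Nasal assimilation: no change.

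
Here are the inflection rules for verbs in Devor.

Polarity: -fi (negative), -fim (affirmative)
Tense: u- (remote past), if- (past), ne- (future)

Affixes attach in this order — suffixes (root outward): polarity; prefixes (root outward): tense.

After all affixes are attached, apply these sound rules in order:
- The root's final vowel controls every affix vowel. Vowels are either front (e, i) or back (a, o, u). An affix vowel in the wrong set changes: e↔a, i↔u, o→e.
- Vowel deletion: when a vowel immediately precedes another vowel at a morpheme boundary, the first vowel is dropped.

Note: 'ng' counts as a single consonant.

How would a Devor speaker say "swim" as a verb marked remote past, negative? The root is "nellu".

Attach polarity negative -fi → nellufi.
Attach tense remote past u- → unellufi.
Apply vowel harmony: unellufi → unellufu.
Vowel deletion: no change.

unellufu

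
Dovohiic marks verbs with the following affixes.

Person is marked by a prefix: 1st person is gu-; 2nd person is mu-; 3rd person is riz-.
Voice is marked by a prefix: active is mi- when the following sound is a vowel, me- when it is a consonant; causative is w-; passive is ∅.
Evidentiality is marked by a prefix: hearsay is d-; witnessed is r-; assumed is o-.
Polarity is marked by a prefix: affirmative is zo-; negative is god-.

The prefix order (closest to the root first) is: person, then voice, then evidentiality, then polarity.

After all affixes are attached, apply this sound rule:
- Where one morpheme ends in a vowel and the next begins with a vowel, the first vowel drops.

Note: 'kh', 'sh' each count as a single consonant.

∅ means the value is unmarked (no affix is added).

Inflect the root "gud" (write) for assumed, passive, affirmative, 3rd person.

zorizgud

Attach person 3rd person riz- → rizgud.
voice = passive: zero marking, form stays rizgud.
Attach evidentiality assumed o- → orizgud.
Attach polarity affirmative zo- → zoorizgud.
Apply vowel deletion: zoorizgud → zorizgud.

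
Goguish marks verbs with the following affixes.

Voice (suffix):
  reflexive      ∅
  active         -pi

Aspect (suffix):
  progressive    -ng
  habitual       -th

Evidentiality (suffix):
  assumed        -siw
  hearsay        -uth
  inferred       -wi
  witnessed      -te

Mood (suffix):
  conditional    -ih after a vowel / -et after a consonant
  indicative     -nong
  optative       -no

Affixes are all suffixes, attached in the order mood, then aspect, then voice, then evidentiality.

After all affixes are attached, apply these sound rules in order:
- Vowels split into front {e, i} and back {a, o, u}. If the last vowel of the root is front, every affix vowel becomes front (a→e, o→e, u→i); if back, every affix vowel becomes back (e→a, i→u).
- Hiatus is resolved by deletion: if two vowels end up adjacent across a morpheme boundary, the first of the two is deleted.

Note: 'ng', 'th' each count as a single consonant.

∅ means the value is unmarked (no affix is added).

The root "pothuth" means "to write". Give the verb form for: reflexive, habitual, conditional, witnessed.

pothuthatthta

Attach mood conditional -et (after consonant 'th') → pothuthet.
Attach aspect habitual -th → pothuthetth.
voice = reflexive: zero marking, form stays pothuthetth.
Attach evidentiality witnessed -te → pothuthetthte.
Apply vowel harmony: pothuthetthte → pothuthatthta.
Vowel deletion: no change.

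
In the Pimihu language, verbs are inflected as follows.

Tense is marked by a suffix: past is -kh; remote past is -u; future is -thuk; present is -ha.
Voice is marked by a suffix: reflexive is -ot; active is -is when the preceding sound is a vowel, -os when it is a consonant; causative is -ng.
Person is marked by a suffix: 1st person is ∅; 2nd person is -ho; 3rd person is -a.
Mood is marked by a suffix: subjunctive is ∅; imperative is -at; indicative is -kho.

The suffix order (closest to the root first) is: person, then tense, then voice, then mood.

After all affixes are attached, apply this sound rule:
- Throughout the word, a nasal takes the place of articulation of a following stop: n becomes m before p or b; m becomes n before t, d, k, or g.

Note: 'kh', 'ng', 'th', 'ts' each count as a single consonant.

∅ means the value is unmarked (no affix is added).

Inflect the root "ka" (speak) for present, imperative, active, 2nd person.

kahohaisat

Attach person 2nd person -ho → kaho.
Attach tense present -ha → kahoha.
Attach voice active -is (after vowel 'a') → kahohais.
Attach mood imperative -at → kahohaisat.
Nasal assimilation: no change.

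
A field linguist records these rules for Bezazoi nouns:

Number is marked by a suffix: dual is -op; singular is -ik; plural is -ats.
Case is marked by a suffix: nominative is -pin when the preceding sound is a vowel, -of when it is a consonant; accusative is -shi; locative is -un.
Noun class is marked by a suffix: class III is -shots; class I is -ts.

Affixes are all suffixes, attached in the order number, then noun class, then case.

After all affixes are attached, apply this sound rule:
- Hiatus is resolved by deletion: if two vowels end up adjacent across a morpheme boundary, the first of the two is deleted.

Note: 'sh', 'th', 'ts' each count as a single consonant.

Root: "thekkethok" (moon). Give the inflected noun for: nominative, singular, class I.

Attach number singular -ik → thekkethokik.
Attach noun class class I -ts → thekkethokikts.
Attach case nominative -of (after consonant 'ts') → thekkethokiktsof.
Vowel deletion: no change.

thekkethokiktsof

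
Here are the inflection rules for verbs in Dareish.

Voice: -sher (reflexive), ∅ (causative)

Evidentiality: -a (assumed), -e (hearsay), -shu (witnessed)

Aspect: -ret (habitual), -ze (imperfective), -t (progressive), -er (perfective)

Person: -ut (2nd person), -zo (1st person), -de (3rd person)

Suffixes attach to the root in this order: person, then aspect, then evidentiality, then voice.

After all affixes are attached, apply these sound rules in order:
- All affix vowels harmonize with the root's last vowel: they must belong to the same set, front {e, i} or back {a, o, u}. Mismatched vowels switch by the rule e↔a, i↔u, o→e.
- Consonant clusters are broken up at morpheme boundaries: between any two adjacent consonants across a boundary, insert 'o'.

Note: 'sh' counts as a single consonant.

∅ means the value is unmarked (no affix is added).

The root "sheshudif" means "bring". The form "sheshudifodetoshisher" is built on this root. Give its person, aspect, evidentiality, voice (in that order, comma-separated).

Segment: sheshudif-de-t-shu-sher.
person: -de → 3rd person.
aspect: -t → progressive.
evidentiality: -shu → witnessed.
voice: -sher → reflexive.

3rd person, progressive, witnessed, reflexive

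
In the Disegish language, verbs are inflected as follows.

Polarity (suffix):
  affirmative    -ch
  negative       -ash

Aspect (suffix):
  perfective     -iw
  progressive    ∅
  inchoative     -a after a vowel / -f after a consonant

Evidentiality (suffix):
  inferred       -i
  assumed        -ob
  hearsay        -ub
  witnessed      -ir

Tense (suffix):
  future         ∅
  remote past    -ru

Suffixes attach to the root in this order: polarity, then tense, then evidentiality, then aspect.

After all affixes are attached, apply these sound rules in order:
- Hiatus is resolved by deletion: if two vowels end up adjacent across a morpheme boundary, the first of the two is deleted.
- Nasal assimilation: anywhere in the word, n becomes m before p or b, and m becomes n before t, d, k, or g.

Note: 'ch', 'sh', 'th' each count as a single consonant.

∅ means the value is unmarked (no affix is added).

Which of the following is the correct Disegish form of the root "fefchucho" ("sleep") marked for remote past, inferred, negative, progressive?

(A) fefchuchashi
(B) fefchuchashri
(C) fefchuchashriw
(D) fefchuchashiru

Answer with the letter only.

B

Attach polarity negative -ash → fefchuchoash.
Attach tense remote past -ru → fefchuchoashru.
Attach evidentiality inferred -i → fefchuchoashrui.
aspect = progressive: zero marking, form stays fefchuchoashrui.
Apply vowel deletion: fefchuchoashrui → fefchuchashri.
Nasal assimilation: no change.
So the correct form is fefchuchashri, option (B).
(D) fefchuchashiru is wrong: it has the affixes in the wrong order.
(A) fefchuchashi is wrong: it uses future instead of remote past for tense.
(C) fefchuchashriw is wrong: it uses perfective instead of progressive for aspect.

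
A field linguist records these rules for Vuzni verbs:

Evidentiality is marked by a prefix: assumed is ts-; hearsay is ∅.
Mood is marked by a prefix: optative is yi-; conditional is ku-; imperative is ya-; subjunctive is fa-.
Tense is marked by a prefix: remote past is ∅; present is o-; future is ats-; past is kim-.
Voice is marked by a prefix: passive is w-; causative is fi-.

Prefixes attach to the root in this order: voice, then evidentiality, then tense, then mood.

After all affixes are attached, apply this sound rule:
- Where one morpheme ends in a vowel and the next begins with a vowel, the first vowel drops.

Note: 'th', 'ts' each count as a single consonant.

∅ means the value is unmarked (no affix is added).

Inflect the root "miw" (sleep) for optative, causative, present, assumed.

Attach voice causative fi- → fimiw.
Attach evidentiality assumed ts- → tsfimiw.
Attach tense present o- → otsfimiw.
Attach mood optative yi- → yiotsfimiw.
Apply vowel deletion: yiotsfimiw → yotsfimiw.

yotsfimiw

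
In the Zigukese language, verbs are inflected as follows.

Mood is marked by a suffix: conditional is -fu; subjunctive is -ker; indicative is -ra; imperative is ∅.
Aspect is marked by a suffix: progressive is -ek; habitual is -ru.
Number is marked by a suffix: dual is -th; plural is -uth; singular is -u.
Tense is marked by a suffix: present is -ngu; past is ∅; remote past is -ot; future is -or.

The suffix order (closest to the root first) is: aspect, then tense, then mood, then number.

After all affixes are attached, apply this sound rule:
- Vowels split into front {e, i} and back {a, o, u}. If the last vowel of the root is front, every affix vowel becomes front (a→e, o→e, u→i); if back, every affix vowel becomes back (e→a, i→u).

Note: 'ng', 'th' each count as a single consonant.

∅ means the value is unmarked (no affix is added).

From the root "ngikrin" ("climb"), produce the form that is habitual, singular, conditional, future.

Attach aspect habitual -ru → ngikrinru.
Attach tense future -or → ngikrinruor.
Attach mood conditional -fu → ngikrinruorfu.
Attach number singular -u → ngikrinruorfuu.
Apply vowel harmony: ngikrinruorfuu → ngikrinrierfii.

ngikrinrierfii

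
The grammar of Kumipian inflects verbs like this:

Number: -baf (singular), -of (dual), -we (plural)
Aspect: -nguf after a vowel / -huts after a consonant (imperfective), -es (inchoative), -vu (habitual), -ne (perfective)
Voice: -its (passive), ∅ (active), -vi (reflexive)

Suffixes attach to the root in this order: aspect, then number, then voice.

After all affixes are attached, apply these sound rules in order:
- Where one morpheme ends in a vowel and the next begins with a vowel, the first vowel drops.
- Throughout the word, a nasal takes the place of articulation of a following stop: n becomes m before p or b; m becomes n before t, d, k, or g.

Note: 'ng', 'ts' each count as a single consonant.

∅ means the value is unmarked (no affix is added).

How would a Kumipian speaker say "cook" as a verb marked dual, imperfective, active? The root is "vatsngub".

Attach aspect imperfective -huts (after consonant 'b') → vatsngubhuts.
Attach number dual -of → vatsngubhutsof.
voice = active: zero marking, form stays vatsngubhutsof.
Vowel deletion: no change.
Nasal assimilation: no change.

vatsngubhutsof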